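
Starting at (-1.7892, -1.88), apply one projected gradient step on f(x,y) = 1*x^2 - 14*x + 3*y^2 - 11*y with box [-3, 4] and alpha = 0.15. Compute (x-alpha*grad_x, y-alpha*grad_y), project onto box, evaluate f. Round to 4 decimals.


Step 1: Compute gradient at (-1.7892, -1.88).
grad_x = 2*1*-1.7892 - 14 = -17.5784
grad_y = 2*3*-1.88 - 11 = -22.28
Step 2: Gradient step.
x_raw = -1.7892 - 0.15*-17.5784 = 0.8476
y_raw = -1.88 - 0.15*-22.28 = 1.462
Step 3: Project onto [-3, 4].
x_proj = clip(0.8476) = 0.8476
y_proj = clip(1.462) = 1.462
Step 4: Evaluate f.
f(0.8476, 1.462) = -20.8172


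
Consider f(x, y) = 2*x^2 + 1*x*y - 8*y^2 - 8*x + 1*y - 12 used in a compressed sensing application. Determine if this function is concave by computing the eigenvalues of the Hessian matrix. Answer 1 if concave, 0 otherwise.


The Hessian of f(x,y) = 2*x^2 + 1*x*y - 8*y^2 - 8*x + 1*y - 12 is:
H = [[4, 1], [1, -16]]
Trace = 4 - 16 = -12
Determinant = 4*-16 - (1)^2 = -65
Discriminant = (-12)^2 - 4*-65 = 404.0
Eigenvalues: lambda_1 = -16.0499, lambda_2 = 4.0499
The function is not concave.

0


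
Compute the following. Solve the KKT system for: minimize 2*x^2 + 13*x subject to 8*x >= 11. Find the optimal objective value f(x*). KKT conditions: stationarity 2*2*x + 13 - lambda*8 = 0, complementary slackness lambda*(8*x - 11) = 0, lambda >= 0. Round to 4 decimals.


Step 1: Try lambda = 0 (constraint inactive).
x_unc = -13/(2*2) = -3.25
Check: 8*-3.25 = -26.0 < 11 -- violated!
Step 2: Constraint must be active: 8*x = 11
x* = 11/8 = 1.375
lambda = (2*2*1.375 + 13)/8 = 2.3125
Step 3: Compute optimal value.
f(x*) = 2*1.375^2 + 13*1.375 = 21.6563


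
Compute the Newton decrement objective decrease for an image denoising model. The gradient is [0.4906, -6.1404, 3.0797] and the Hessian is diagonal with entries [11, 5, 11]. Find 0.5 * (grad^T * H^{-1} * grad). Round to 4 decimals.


Step 1: H is diagonal, so H^(-1) * g = [0.0446, -1.2281, 0.28].
Step 2: g^T H^(-1) g = sum_i g_i^2 / H_ii
  = (0.4906)^2/11 + (-6.1404)^2/5 + (3.0797)^2/11
  = 0.0219 + 7.5409 + 0.8622 = 8.425
Step 3: Objective decrease = 0.5 * g^T H^(-1) g = 4.2125


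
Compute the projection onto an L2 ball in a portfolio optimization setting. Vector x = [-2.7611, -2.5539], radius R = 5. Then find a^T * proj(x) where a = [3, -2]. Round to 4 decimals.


Step 1: Compute ||x|| (intermediates to 6 decimals).
||x|| = sqrt((-2.7611)^2 + (-2.5539)^2) = 3.761127
Step 2: Project.
Since ||x|| <= R, proj = x (no scaling needed).
proj(x) = [-2.7611, -2.5539]
Step 3: Dot product.
a^T * proj(x) = 3*(-2.7611) - 2*(-2.5539) = -3.1755


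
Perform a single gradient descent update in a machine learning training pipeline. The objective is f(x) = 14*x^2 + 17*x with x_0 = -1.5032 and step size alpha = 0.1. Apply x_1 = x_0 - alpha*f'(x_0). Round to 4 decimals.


We compute the gradient at x_0 and apply the update.
f'(x) = 28*x + 17
f'(-1.5032) = 28*-1.5032 + 17 = -25.0896
x_1 = -1.5032 - 0.1*-25.0896 = 1.0058


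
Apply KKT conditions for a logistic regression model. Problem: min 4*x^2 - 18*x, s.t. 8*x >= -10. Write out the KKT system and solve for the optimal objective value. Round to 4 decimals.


Step 1: Try lambda = 0 (constraint inactive).
Stationarity: 2*4*x - 18 = 0
x* = 18/(2*4) = 2.25
Check constraint: 8*2.25 = 18.0 >= -10 -- satisfied.
Step 2: Compute optimal value.
f(x*) = 4*2.25^2 - 18*2.25 = -20.25


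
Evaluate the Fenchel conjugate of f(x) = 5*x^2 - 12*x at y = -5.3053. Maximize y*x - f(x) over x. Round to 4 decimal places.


f*(y) = sup_x {y*x - a*x^2 - b*x} = sup_x {(y-b)*x - a*x^2}
FOC: (y - b) - 2a*x = 0 => x* = (y - b)/(2a)
x* = (-5.3053 + 12)/(2*5) = 0.6695
f*(-5.3053) = (y-b)^2/(4a) = (-5.3053 + 12)^2/(4*5)
= 44.819/20 = 2.241


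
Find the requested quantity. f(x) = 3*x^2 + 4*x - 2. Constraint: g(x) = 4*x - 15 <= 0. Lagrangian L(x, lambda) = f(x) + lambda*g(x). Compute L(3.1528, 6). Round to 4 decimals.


Step 1: Evaluate f(x).
f(3.1528) = 3*3.1528^2 + 4*3.1528 - 2 = 40.4316
Step 2: Evaluate g(x).
g(3.1528) = 4*3.1528 - 15 = -2.3888
Step 3: Compute Lagrangian.
L = 40.4316 + 6*-2.3888 = 26.0988


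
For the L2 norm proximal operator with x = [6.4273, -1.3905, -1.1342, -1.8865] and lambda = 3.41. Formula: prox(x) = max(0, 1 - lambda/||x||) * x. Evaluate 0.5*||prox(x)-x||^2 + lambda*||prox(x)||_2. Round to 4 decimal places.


Step 1: Compute ||x||.
||x|| = 6.9346
Step 2: Compute scaling factor.
scale = max(0, 1 - 3.41/6.9346) = 0.5083
Step 3: prox(x) = [3.2668, -0.7067, -0.5765, -0.9588]
||prox(x)|| = 3.5246
Step 4: Proximal objective.
0.5*||prox-x||^2 = 5.8141
lambda*||prox|| = 12.0189
Total = 17.833


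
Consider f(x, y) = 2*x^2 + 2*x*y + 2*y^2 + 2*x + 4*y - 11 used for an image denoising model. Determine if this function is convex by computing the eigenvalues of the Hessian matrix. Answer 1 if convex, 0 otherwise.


The Hessian of f(x,y) = 2*x^2 + 2*x*y + 2*y^2 + 2*x + 4*y - 11 is:
H = [[4, 2], [2, 4]]
Trace = 4 + 4 = 8
Determinant = 4*4 - (2)^2 = 12
Discriminant = (8)^2 - 4*12 = 16.0
Eigenvalues: lambda_1 = 2.0, lambda_2 = 6.0
The function is convex.

1


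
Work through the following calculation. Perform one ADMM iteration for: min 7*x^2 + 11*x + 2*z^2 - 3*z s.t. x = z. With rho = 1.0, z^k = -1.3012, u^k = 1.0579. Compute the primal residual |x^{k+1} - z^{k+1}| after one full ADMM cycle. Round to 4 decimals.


ADMM iteration with rho = 1.0, z^k = -1.3012, u^k = 1.0579
Step 1: x-update.
Minimize 7*x^2 + 11*x + (1.0/2)*(x + 1.3012 + 1.0579)^2
FOC: (2*7 + 1.0)*x = -11 + 1.0*(-1.3012 - 1.0579)
x^{k+1} = -0.8906
Step 2: z-update.
Minimize 2*z^2 - 3*z + (1.0/2)*(-0.8906 - z + 1.0579)^2
FOC: (2*2 + 1.0)*z = 3 + 1.0*(-0.8906 + 1.0579)
z^{k+1} = 0.6335
Step 3: u-update.
u^{k+1} = 1.0579 - 0.8906 - 0.6335 = -0.4662
Step 4: Primal residual = |-0.8906 - 0.6335| = 1.5241


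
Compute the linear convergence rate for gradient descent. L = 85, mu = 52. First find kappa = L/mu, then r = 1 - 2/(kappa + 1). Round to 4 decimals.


Step 1: Compute the condition number.
kappa = L/mu = 85/52 = 1.6346
Step 2: Compute the convergence rate.
r = 1 - 2/(kappa + 1) = 1 - 2*mu/(L + mu) = (L - mu)/(L + mu) = 33/137 = 0.2409


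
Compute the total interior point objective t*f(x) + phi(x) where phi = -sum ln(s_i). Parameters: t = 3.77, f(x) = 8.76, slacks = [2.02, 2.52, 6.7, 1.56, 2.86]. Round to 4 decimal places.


Step 1: Compute log-barrier.
ln values: [0.7031, 0.9243, 1.9021, 0.4447, 1.0508]
phi = -(0.7031 + 0.9243 + 1.9021 + 0.4447 + 1.0508) = -5.025
Step 2: Compute augmented objective.
t*f(x) = 3.77*8.76 = 33.0252
Total = 33.0252 - 5.025 = 28.0002


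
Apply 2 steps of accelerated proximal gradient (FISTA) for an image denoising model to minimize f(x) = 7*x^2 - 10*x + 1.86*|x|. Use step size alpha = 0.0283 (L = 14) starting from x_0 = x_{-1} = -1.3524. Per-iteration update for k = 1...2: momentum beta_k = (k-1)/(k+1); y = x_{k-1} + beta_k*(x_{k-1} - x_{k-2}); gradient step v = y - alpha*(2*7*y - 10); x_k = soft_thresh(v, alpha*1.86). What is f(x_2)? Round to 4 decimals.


FISTA on f(x) = 7*x^2 - 10*x + 1.86*|x|
L = 14, alpha = 0.0283
Iteration 1: beta = 0.0, y = -1.3524 + 0.0*(-1.3524 + 1.3524) = -1.3524
  grad(y) = -28.9336, v = y - alpha*grad = -0.5336
  prox(v) = soft_thresh(-0.5336, 0.0526) = -0.4809
Iteration 2: beta = 0.3333, y = -0.4809 + 0.3333*(-0.4809 + 1.3524) = -0.1905
  grad(y) = -12.6664, v = y - alpha*grad = 0.168
  prox(v) = soft_thresh(0.168, 0.0526) = 0.1154
f(x_2) = 7*0.1154^2 - 10*0.1154 + 1.86*|0.1154| = -0.8459


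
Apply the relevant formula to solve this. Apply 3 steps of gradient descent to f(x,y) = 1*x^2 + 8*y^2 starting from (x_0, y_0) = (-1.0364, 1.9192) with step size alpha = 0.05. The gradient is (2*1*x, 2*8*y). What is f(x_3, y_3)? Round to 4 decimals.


Gradient descent on f(x,y) = 1*x^2 + 8*y^2.
Starting point: (-1.0364, 1.9192), alpha = 0.05
Step 1: grad_x = 2*1*-1.0364 = -2.0728, grad_y = 2*8*1.9192 = 30.7072
  x_1 = -1.0364 - 0.05*-2.0728 = -0.9328
  y_1 = 1.9192 - 0.05*30.7072 = 0.3838
Step 2: grad_x = 2*1*-0.9328 = -1.8655, grad_y = 2*8*0.3838 = 6.1414
  x_2 = -0.9328 - 0.05*-1.8655 = -0.8395
  y_2 = 0.3838 - 0.05*6.1414 = 0.0768
Step 3: grad_x = 2*1*-0.8395 = -1.679, grad_y = 2*8*0.0768 = 1.2283
  x_3 = -0.8395 - 0.05*-1.679 = -0.7555
  y_3 = 0.0768 - 0.05*1.2283 = 0.0154
f(-0.7555, 0.0154) = 1*(-0.7555)^2 + 8*0.0154^2 = 0.5727


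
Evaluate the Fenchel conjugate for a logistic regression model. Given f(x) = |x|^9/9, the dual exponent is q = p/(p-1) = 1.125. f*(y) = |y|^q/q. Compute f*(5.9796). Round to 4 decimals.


The conjugate exponent q satisfies 1/p + 1/q = 1.
p = 9, so q = 9/(9 - 1) = 1.125
|y|^q = 5.9796^1.125 = 7.4775
f*(5.9796) = 7.4775 / 1.125 = 6.6467


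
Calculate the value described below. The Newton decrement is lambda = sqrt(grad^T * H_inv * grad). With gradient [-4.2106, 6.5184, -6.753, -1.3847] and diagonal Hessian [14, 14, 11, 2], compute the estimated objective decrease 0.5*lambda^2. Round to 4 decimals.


Step 1: H is diagonal, so H^(-1) * g = [-0.3008, 0.4656, -0.6139, -0.6924].
Step 2: g^T H^(-1) g = sum_i g_i^2 / H_ii
  = (-4.2106)^2/14 + (6.5184)^2/14 + (-6.753)^2/11 + (-1.3847)^2/2
  = 1.2664 + 3.035 + 4.1457 + 0.9587 = 9.4058
Step 3: Objective decrease = 0.5 * g^T H^(-1) g = 4.7029


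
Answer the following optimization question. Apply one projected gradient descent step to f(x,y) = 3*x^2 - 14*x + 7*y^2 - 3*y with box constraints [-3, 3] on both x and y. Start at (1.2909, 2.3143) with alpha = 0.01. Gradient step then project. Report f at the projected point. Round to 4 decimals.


Step 1: Compute gradient at (1.2909, 2.3143).
grad_x = 2*3*1.2909 - 14 = -6.2546
grad_y = 2*7*2.3143 - 3 = 29.4002
Step 2: Gradient step.
x_raw = 1.2909 - 0.01*-6.2546 = 1.3534
y_raw = 2.3143 - 0.01*29.4002 = 2.0203
Step 3: Project onto [-3, 3].
x_proj = clip(1.3534) = 1.3534
y_proj = clip(2.0203) = 2.0203
Step 4: Evaluate f.
f(1.3534, 2.0203) = 9.0575


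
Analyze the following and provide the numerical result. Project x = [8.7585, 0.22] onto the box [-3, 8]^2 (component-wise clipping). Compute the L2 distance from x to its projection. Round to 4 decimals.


Project each component onto [-3, 8].
clip(8.7585) = 8.0, clip(0.22) = 0.22
Projection = [8.0, 0.22]
Squared diffs: [0.5753, 0.0]
Distance = sqrt(0.5753) = 0.7585


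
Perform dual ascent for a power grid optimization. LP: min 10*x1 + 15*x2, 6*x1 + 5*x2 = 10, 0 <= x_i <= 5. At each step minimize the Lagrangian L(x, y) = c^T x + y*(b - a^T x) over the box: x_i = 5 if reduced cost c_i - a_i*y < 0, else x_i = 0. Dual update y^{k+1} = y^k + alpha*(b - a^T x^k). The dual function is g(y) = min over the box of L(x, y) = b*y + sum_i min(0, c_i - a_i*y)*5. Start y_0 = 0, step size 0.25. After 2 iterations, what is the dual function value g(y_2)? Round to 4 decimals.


Dual ascent for LP: min 10*x1 + 15*x2, 6*x1 + 5*x2 = 10, 0 <= x_i <= 5
Step 1: y^k = 0.0, reduced costs: (10.0, 15.0)
  x^k = (0.0, 0.0), subgradient = b - a^T x = 10.0
  y^{k+1} = 0.0 + 0.25*10.0 = 2.5
Step 2: y^k = 2.5, reduced costs: (-5.0, 2.5)
  x^k = (5.0, 0.0), subgradient = b - a^T x = -20.0
  y^{k+1} = 2.5 + 0.25*-20.0 = -2.5
Dual objective at y_2 = -2.5: reduced costs (25.0, 27.5), box minimizer x = (0.0, 0.0)
g(y_2) = b*y + (c1 - a1*y)*x1 + (c2 - a2*y)*x2 = 10*(-2.5) + 25.0*0.0 + 27.5*0.0 = -25.0 + 0.0 + 0.0 = -25.0


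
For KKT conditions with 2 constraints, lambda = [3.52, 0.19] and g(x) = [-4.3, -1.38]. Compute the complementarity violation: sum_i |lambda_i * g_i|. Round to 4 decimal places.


KKT complementary slackness check:
lambda_1 * g_1 = 3.52 * -4.3 = -15.136
lambda_2 * g_2 = 0.19 * -1.38 = -0.2622
Total violation = 15.136 + 0.2622 = 15.3982


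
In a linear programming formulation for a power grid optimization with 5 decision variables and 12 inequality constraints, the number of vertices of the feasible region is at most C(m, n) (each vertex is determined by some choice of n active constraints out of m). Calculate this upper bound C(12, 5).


Each vertex corresponds to some choice of n active constraints out of m, so the number of vertices is at most C(m, n) = m! / (n!(m-n)!).
m = 12, n = 5
Numerator: 12 * 11 * 10 * 9 * 8
Denominator: 5! = 120
C(12, 5) = 792


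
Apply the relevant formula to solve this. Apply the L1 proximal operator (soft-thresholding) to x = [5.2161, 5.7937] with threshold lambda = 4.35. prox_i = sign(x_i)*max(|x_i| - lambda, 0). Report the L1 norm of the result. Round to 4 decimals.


Soft-thresholding with lambda = 4.35:
prox(5.2161) = sign(5.2161)*max(|5.2161| - 4.35, 0) = 0.8661
prox(5.7937) = sign(5.7937)*max(|5.7937| - 4.35, 0) = 1.4437
prox(x) = [0.8661, 1.4437]
||prox(x)||_1 = 0.8661 + 1.4437 = 2.3098


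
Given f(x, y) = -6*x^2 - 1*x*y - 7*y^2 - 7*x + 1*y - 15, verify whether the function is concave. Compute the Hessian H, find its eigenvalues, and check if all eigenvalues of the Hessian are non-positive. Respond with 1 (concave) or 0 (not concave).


The Hessian of f(x,y) = -6*x^2 - 1*x*y - 7*y^2 - 7*x + 1*y - 15 is:
H = [[-12, -1], [-1, -14]]
Trace = -12 - 14 = -26
Determinant = -12*-14 - (-1)^2 = 167
Discriminant = (-26)^2 - 4*167 = 8.0
Eigenvalues: lambda_1 = -14.4142, lambda_2 = -11.5858
The function is concave.

1


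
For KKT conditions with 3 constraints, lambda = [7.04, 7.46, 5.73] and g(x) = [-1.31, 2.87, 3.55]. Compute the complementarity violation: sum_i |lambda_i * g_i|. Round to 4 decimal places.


KKT complementary slackness check:
lambda_1 * g_1 = 7.04 * -1.31 = -9.2224
lambda_2 * g_2 = 7.46 * 2.87 = 21.4102
lambda_3 * g_3 = 5.73 * 3.55 = 20.3415
Total violation = 9.2224 + 21.4102 + 20.3415 = 50.9741


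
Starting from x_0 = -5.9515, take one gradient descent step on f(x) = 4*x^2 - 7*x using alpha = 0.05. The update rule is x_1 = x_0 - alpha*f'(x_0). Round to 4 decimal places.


We compute the gradient at x_0 and apply the update.
f'(x) = 8*x - 7
f'(-5.9515) = 8*-5.9515 - 7 = -54.612
x_1 = -5.9515 - 0.05*-54.612 = -3.2209


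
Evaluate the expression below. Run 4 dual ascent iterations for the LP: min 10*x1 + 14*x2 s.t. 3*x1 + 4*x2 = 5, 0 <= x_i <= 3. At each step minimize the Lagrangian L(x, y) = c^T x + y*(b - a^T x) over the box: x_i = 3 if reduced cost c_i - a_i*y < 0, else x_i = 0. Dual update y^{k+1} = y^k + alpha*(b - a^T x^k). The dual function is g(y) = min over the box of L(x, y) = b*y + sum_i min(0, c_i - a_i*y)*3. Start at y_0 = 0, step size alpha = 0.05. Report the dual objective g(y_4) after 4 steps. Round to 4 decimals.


Dual ascent for LP: min 10*x1 + 14*x2, 3*x1 + 4*x2 = 5, 0 <= x_i <= 3
Step 1: y^k = 0.0, reduced costs: (10.0, 14.0)
  x^k = (0.0, 0.0), subgradient = b - a^T x = 5.0
  y^{k+1} = 0.0 + 0.05*5.0 = 0.25
Step 2: y^k = 0.25, reduced costs: (9.25, 13.0)
  x^k = (0.0, 0.0), subgradient = b - a^T x = 5.0
  y^{k+1} = 0.25 + 0.05*5.0 = 0.5
Step 3: y^k = 0.5, reduced costs: (8.5, 12.0)
  x^k = (0.0, 0.0), subgradient = b - a^T x = 5.0
  y^{k+1} = 0.5 + 0.05*5.0 = 0.75
Step 4: y^k = 0.75, reduced costs: (7.75, 11.0)
  x^k = (0.0, 0.0), subgradient = b - a^T x = 5.0
  y^{k+1} = 0.75 + 0.05*5.0 = 1.0
Dual objective at y_4 = 1.0: reduced costs (7.0, 10.0), box minimizer x = (0.0, 0.0)
g(y_4) = b*y + (c1 - a1*y)*x1 + (c2 - a2*y)*x2 = 5*1.0 + 7.0*0.0 + 10.0*0.0 = 5.0 + 0.0 + 0.0 = 5.0


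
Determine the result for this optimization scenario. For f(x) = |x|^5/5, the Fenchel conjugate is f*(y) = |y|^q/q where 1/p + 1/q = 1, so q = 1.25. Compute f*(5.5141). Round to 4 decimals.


The conjugate exponent q satisfies 1/p + 1/q = 1.
p = 5, so q = 5/(5 - 1) = 1.25
|y|^q = 5.5141^1.25 = 8.4497
f*(5.5141) = 8.4497 / 1.25 = 6.7598


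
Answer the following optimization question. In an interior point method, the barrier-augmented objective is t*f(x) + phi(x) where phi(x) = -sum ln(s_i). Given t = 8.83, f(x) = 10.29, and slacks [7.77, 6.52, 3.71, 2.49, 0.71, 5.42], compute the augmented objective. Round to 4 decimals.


Step 1: Compute log-barrier.
ln values: [2.0503, 1.8749, 1.311, 0.9123, -0.3425, 1.6901]
phi = -(2.0503 + 1.8749 + 1.311 + 0.9123 - 0.3425 + 1.6901) = -7.4961
Step 2: Compute augmented objective.
t*f(x) = 8.83*10.29 = 90.8607
Total = 90.8607 - 7.4961 = 83.3646


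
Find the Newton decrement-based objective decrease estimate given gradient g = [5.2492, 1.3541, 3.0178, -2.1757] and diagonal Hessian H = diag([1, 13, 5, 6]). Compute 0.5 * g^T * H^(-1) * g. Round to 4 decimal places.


Step 1: H is diagonal, so H^(-1) * g = [5.2492, 0.1042, 0.6036, -0.3626].
Step 2: g^T H^(-1) g = sum_i g_i^2 / H_ii
  = (5.2492)^2/1 + (1.3541)^2/13 + (3.0178)^2/5 + (-2.1757)^2/6
  = 27.5541 + 0.141 + 1.8214 + 0.7889 = 30.3055
Step 3: Objective decrease = 0.5 * g^T H^(-1) g = 15.1528


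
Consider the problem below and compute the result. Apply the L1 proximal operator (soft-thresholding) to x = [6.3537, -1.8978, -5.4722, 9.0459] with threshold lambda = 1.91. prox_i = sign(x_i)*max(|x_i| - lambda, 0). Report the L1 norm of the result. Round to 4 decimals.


Soft-thresholding with lambda = 1.91:
prox(6.3537) = sign(6.3537)*max(|6.3537| - 1.91, 0) = 4.4437
prox(-1.8978) = sign(-1.8978)*max(|-1.8978| - 1.91, 0) = 0.0
prox(-5.4722) = sign(-5.4722)*max(|-5.4722| - 1.91, 0) = -3.5622
prox(9.0459) = sign(9.0459)*max(|9.0459| - 1.91, 0) = 7.1359
prox(x) = [4.4437, 0.0, -3.5622, 7.1359]
||prox(x)||_1 = 4.4437 + 0.0 + 3.5622 + 7.1359 = 15.1418


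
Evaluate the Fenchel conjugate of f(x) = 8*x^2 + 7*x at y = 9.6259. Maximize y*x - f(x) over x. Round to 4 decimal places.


f*(y) = sup_x {y*x - a*x^2 - b*x} = sup_x {(y-b)*x - a*x^2}
FOC: (y - b) - 2a*x = 0 => x* = (y - b)/(2a)
x* = (9.6259 - 7)/(2*8) = 0.1641
f*(9.6259) = (y-b)^2/(4a) = (9.6259 - 7)^2/(4*8)
= 6.8954/32 = 0.2155


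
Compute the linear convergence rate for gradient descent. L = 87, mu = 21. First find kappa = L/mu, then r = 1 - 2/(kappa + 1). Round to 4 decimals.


Step 1: Compute the condition number.
kappa = L/mu = 87/21 = 4.1429
Step 2: Compute the convergence rate.
r = 1 - 2/(kappa + 1) = 1 - 2*mu/(L + mu) = (L - mu)/(L + mu) = 66/108 = 0.6111


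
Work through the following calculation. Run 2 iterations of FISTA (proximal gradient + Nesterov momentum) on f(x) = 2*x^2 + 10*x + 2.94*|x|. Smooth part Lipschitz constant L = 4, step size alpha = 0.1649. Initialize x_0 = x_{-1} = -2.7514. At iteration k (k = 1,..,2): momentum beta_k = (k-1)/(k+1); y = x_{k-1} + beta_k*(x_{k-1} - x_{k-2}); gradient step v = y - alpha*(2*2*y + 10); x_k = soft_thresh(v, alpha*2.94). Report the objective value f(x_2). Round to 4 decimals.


FISTA on f(x) = 2*x^2 + 10*x + 2.94*|x|
L = 4, alpha = 0.1649
Iteration 1: beta = 0.0, y = -2.7514 + 0.0*(-2.7514 + 2.7514) = -2.7514
  grad(y) = -1.0056, v = y - alpha*grad = -2.5856
  prox(v) = soft_thresh(-2.5856, 0.4848) = -2.1008
Iteration 2: beta = 0.3333, y = -2.1008 + 0.3333*(-2.1008 + 2.7514) = -1.8839
  grad(y) = 2.4644, v = y - alpha*grad = -2.2903
  prox(v) = soft_thresh(-2.2903, 0.4848) = -1.8055
f(x_2) = 2*(-1.8055)^2 + 10*(-1.8055) + 2.94*|-1.8055| = -6.2272


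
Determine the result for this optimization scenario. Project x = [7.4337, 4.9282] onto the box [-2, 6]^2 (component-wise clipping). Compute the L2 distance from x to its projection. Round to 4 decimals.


Project each component onto [-2, 6].
clip(7.4337) = 6.0, clip(4.9282) = 4.9282
Projection = [6.0, 4.9282]
Squared diffs: [2.0555, 0.0]
Distance = sqrt(2.0555) = 1.4337


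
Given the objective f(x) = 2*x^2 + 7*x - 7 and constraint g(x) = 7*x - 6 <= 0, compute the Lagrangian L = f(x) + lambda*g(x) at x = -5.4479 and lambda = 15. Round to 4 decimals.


Step 1: Evaluate f(x).
f(-5.4479) = 2*(-5.4479)^2 + 7*(-5.4479) - 7 = 14.2239
Step 2: Evaluate g(x).
g(-5.4479) = 7*-5.4479 - 6 = -44.1353
Step 3: Compute Lagrangian.
L = 14.2239 + 15*-44.1353 = -647.8056


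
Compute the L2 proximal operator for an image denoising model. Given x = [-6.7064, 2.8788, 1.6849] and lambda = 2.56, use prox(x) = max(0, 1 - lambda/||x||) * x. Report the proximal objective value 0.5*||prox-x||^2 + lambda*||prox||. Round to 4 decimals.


Step 1: Compute ||x||.
||x|| = 7.4901
Step 2: Compute scaling factor.
scale = max(0, 1 - 2.56/7.4901) = 0.6582
Step 3: prox(x) = [-4.4143, 1.8949, 1.109]
||prox(x)|| = 4.9301
Step 4: Proximal objective.
0.5*||prox-x||^2 = 3.2768
lambda*||prox|| = 12.6211
Total = 15.898


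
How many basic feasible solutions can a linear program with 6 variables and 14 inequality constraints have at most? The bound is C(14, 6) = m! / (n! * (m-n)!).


Each vertex corresponds to some choice of n active constraints out of m, so the number of vertices is at most C(m, n) = m! / (n!(m-n)!).
m = 14, n = 6
Numerator: 14 * 13 * 12 * 11 * 10 * 9
Denominator: 6! = 720
C(14, 6) = 3003


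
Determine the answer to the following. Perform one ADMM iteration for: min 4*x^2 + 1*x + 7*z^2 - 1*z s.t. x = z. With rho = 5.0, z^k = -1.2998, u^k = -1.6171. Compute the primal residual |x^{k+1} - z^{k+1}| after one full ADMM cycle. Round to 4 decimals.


ADMM iteration with rho = 5.0, z^k = -1.2998, u^k = -1.6171
Step 1: x-update.
Minimize 4*x^2 + 1*x + (5.0/2)*(x + 1.2998 - 1.6171)^2
FOC: (2*4 + 5.0)*x = -1 + 5.0*(-1.2998 + 1.6171)
x^{k+1} = 0.0451
Step 2: z-update.
Minimize 7*z^2 - 1*z + (5.0/2)*(0.0451 - z - 1.6171)^2
FOC: (2*7 + 5.0)*z = 1 + 5.0*(0.0451 - 1.6171)
z^{k+1} = -0.361
Step 3: u-update.
u^{k+1} = -1.6171 + 0.0451 + 0.361 = -1.2109
Step 4: Primal residual = |0.0451 + 0.361| = 0.4062


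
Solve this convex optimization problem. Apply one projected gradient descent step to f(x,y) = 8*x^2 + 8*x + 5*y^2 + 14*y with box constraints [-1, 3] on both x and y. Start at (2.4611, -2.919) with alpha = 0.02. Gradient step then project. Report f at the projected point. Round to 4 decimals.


Step 1: Compute gradient at (2.4611, -2.919).
grad_x = 2*8*2.4611 + 8 = 47.3776
grad_y = 2*5*-2.919 + 14 = -15.19
Step 2: Gradient step.
x_raw = 2.4611 - 0.02*47.3776 = 1.5135
y_raw = -2.919 - 0.02*-15.19 = -2.6152
Step 3: Project onto [-1, 3].
x_proj = clip(1.5135) = 1.5135
y_proj = clip(-2.6152) = -1.0
Step 4: Evaluate f.
f(1.5135, -1.0) = 21.435


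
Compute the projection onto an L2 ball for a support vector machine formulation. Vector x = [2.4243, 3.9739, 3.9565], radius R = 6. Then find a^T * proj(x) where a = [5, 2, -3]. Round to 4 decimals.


Step 1: Compute ||x|| (intermediates to 6 decimals).
||x|| = sqrt(2.4243^2 + 3.9739^2 + 3.9565^2) = 6.109256
Step 2: Project.
Since ||x|| > R, scale = R/||x|| = 6/6.109256 = 0.982116, proj(x) = scale * x
proj(x) = [2.380944, 3.902831, 3.885742]
Step 3: Dot product.
a^T * proj(x) = 5*2.380944 + 2*3.902831 - 3*3.885742 = 8.0532


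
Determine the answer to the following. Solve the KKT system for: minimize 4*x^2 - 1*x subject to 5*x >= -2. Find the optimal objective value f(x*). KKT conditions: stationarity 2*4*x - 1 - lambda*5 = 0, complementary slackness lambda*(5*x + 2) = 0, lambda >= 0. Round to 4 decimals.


Step 1: Try lambda = 0 (constraint inactive).
Stationarity: 2*4*x - 1 = 0
x* = 1/(2*4) = 0.125
Check constraint: 5*0.125 = 0.625 >= -2 -- satisfied.
Step 2: Compute optimal value.
f(x*) = 4*0.125^2 - 1*0.125 = -0.0625


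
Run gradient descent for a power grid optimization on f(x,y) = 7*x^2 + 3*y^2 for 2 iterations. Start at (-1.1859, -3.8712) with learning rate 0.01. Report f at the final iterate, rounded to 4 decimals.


Gradient descent on f(x,y) = 7*x^2 + 3*y^2.
Starting point: (-1.1859, -3.8712), alpha = 0.01
Step 1: grad_x = 2*7*-1.1859 = -16.6026, grad_y = 2*3*-3.8712 = -23.2272
  x_1 = -1.1859 - 0.01*-16.6026 = -1.0199
  y_1 = -3.8712 - 0.01*-23.2272 = -3.6389
Step 2: grad_x = 2*7*-1.0199 = -14.2782, grad_y = 2*3*-3.6389 = -21.8336
  x_2 = -1.0199 - 0.01*-14.2782 = -0.8771
  y_2 = -3.6389 - 0.01*-21.8336 = -3.4206
f(-0.8771, -3.4206) = 7*(-0.8771)^2 + 3*(-3.4206)^2 = 40.4864


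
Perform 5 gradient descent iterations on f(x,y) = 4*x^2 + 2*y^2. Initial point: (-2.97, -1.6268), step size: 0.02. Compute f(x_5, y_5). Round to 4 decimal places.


Gradient descent on f(x,y) = 4*x^2 + 2*y^2.
Starting point: (-2.97, -1.6268), alpha = 0.02
Step 1: grad_x = 2*4*-2.97 = -23.76, grad_y = 2*2*-1.6268 = -6.5072
  x_1 = -2.97 - 0.02*-23.76 = -2.4948
  y_1 = -1.6268 - 0.02*-6.5072 = -1.4967
Step 2: grad_x = 2*4*-2.4948 = -19.9584, grad_y = 2*2*-1.4967 = -5.9866
  x_2 = -2.4948 - 0.02*-19.9584 = -2.0956
  y_2 = -1.4967 - 0.02*-5.9866 = -1.3769
Step 3: grad_x = 2*4*-2.0956 = -16.7651, grad_y = 2*2*-1.3769 = -5.5077
  x_3 = -2.0956 - 0.02*-16.7651 = -1.7603
  y_3 = -1.3769 - 0.02*-5.5077 = -1.2668
Step 4: grad_x = 2*4*-1.7603 = -14.0826, grad_y = 2*2*-1.2668 = -5.0671
  x_4 = -1.7603 - 0.02*-14.0826 = -1.4787
  y_4 = -1.2668 - 0.02*-5.0671 = -1.1654
Step 5: grad_x = 2*4*-1.4787 = -11.8294, grad_y = 2*2*-1.1654 = -4.6617
  x_5 = -1.4787 - 0.02*-11.8294 = -1.2421
  y_5 = -1.1654 - 0.02*-4.6617 = -1.0722
f(-1.2421, -1.0722) = 4*(-1.2421)^2 + 2*(-1.0722)^2 = 8.4703


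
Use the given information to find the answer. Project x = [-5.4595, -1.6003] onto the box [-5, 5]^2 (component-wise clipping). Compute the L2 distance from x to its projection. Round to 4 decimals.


Project each component onto [-5, 5].
clip(-5.4595) = -5.0, clip(-1.6003) = -1.6003
Projection = [-5.0, -1.6003]
Squared diffs: [0.2111, 0.0]
Distance = sqrt(0.2111) = 0.4595


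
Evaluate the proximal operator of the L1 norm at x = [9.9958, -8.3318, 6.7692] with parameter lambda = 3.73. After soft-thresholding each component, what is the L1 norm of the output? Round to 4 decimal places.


Soft-thresholding with lambda = 3.73:
prox(9.9958) = sign(9.9958)*max(|9.9958| - 3.73, 0) = 6.2658
prox(-8.3318) = sign(-8.3318)*max(|-8.3318| - 3.73, 0) = -4.6018
prox(6.7692) = sign(6.7692)*max(|6.7692| - 3.73, 0) = 3.0392
prox(x) = [6.2658, -4.6018, 3.0392]
||prox(x)||_1 = 6.2658 + 4.6018 + 3.0392 = 13.9068


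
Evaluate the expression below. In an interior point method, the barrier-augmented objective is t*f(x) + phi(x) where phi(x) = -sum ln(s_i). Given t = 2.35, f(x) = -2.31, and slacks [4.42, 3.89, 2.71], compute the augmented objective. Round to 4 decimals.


Step 1: Compute log-barrier.
ln values: [1.4861, 1.3584, 0.9969]
phi = -(1.4861 + 1.3584 + 0.9969) = -3.8415
Step 2: Compute augmented objective.
t*f(x) = 2.35*-2.31 = -5.4285
Total = -5.4285 - 3.8415 = -9.27


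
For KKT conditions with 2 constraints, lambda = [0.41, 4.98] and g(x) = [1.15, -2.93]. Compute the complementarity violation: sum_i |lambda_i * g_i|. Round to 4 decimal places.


KKT complementary slackness check:
lambda_1 * g_1 = 0.41 * 1.15 = 0.4715
lambda_2 * g_2 = 4.98 * -2.93 = -14.5914
Total violation = 0.4715 + 14.5914 = 15.0629


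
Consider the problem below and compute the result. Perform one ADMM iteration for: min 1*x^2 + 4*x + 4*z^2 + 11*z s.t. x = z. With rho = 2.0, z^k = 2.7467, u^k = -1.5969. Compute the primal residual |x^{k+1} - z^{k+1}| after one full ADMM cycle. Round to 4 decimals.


ADMM iteration with rho = 2.0, z^k = 2.7467, u^k = -1.5969
Step 1: x-update.
Minimize 1*x^2 + 4*x + (2.0/2)*(x - 2.7467 - 1.5969)^2
FOC: (2*1 + 2.0)*x = -4 + 2.0*(2.7467 + 1.5969)
x^{k+1} = 1.1718
Step 2: z-update.
Minimize 4*z^2 + 11*z + (2.0/2)*(1.1718 - z - 1.5969)^2
FOC: (2*4 + 2.0)*z = -11 + 2.0*(1.1718 - 1.5969)
z^{k+1} = -1.185
Step 3: u-update.
u^{k+1} = -1.5969 + 1.1718 + 1.185 = 0.7599
Step 4: Primal residual = |1.1718 + 1.185| = 2.3568


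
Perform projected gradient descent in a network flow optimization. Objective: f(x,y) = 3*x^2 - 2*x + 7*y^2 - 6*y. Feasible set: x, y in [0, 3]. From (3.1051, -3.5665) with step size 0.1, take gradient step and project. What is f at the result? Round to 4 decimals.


Step 1: Compute gradient at (3.1051, -3.5665).
grad_x = 2*3*3.1051 - 2 = 16.6306
grad_y = 2*7*-3.5665 - 6 = -55.931
Step 2: Gradient step.
x_raw = 3.1051 - 0.1*16.6306 = 1.442
y_raw = -3.5665 - 0.1*-55.931 = 2.0266
Step 3: Project onto [0, 3].
x_proj = clip(1.442) = 1.442
y_proj = clip(2.0266) = 2.0266
Step 4: Evaluate f.
f(1.442, 2.0266) = 19.9445


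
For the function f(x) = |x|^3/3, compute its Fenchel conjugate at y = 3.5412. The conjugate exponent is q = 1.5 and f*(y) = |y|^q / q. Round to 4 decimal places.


The conjugate exponent q satisfies 1/p + 1/q = 1.
p = 3, so q = 3/(3 - 1) = 1.5
|y|^q = 3.5412^1.5 = 6.6639
f*(3.5412) = 6.6639 / 1.5 = 4.4426


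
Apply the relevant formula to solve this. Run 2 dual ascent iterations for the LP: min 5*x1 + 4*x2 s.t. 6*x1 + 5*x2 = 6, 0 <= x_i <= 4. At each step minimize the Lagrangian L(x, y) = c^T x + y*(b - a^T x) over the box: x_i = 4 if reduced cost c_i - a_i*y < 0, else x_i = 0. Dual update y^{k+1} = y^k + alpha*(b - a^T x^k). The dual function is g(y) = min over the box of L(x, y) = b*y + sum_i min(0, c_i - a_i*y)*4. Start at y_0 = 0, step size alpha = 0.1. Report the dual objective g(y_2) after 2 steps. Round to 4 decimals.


Dual ascent for LP: min 5*x1 + 4*x2, 6*x1 + 5*x2 = 6, 0 <= x_i <= 4
Step 1: y^k = 0.0, reduced costs: (5.0, 4.0)
  x^k = (0.0, 0.0), subgradient = b - a^T x = 6.0
  y^{k+1} = 0.0 + 0.1*6.0 = 0.6
Step 2: y^k = 0.6, reduced costs: (1.4, 1.0)
  x^k = (0.0, 0.0), subgradient = b - a^T x = 6.0
  y^{k+1} = 0.6 + 0.1*6.0 = 1.2
Dual objective at y_2 = 1.2: reduced costs (-2.2, -2.0), box minimizer x = (4.0, 4.0)
g(y_2) = b*y + (c1 - a1*y)*x1 + (c2 - a2*y)*x2 = 6*1.2 + (-2.2)*4.0 + (-2.0)*4.0 = 7.2 - 8.8 - 8.0 = -9.6


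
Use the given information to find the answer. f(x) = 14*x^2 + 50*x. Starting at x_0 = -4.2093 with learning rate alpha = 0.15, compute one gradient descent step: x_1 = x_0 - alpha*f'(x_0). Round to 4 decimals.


We compute the gradient at x_0 and apply the update.
f'(x) = 28*x + 50
f'(-4.2093) = 28*-4.2093 + 50 = -67.8604
x_1 = -4.2093 - 0.15*-67.8604 = 5.9698


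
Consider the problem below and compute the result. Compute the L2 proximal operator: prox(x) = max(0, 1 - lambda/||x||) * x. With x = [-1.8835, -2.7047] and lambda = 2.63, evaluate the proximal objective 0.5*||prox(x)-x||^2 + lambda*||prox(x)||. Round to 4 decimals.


Step 1: Compute ||x||.
||x|| = 3.2959
Step 2: Compute scaling factor.
scale = max(0, 1 - 2.63/3.2959) = 0.202
Step 3: prox(x) = [-0.3805, -0.5465]
||prox(x)|| = 0.6659
Step 4: Proximal objective.
0.5*||prox-x||^2 = 3.4585
lambda*||prox|| = 1.7513
Total = 5.2098


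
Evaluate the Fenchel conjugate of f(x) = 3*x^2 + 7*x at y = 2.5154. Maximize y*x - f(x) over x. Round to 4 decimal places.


f*(y) = sup_x {y*x - a*x^2 - b*x} = sup_x {(y-b)*x - a*x^2}
FOC: (y - b) - 2a*x = 0 => x* = (y - b)/(2a)
x* = (2.5154 - 7)/(2*3) = -0.7474
f*(2.5154) = (y-b)^2/(4a) = (2.5154 - 7)^2/(4*3)
= 20.1116/12 = 1.676


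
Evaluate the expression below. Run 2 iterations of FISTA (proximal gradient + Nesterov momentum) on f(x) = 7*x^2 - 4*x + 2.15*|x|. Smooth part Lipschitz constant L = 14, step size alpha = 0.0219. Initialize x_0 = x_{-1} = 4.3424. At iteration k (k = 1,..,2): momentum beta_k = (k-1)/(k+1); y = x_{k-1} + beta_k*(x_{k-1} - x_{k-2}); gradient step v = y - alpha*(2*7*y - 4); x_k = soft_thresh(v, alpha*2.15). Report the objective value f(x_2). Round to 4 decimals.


FISTA on f(x) = 7*x^2 - 4*x + 2.15*|x|
L = 14, alpha = 0.0219
Iteration 1: beta = 0.0, y = 4.3424 + 0.0*(4.3424 - 4.3424) = 4.3424
  grad(y) = 56.7936, v = y - alpha*grad = 3.0986
  prox(v) = soft_thresh(3.0986, 0.0471) = 3.0515
Iteration 2: beta = 0.3333, y = 3.0515 + 0.3333*(3.0515 - 4.3424) = 2.6212
  grad(y) = 32.6975, v = y - alpha*grad = 1.9052
  prox(v) = soft_thresh(1.9052, 0.0471) = 1.8581
f(x_2) = 7*1.8581^2 - 4*1.8581 + 2.15*|1.8581| = 20.73


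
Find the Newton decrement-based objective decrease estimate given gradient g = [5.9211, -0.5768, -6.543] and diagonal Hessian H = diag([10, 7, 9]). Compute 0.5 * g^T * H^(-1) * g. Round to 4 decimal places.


Step 1: H is diagonal, so H^(-1) * g = [0.5921, -0.0824, -0.727].
Step 2: g^T H^(-1) g = sum_i g_i^2 / H_ii
  = (5.9211)^2/10 + (-0.5768)^2/7 + (-6.543)^2/9
  = 3.5059 + 0.0475 + 4.7568 = 8.3102
Step 3: Objective decrease = 0.5 * g^T H^(-1) g = 4.1551


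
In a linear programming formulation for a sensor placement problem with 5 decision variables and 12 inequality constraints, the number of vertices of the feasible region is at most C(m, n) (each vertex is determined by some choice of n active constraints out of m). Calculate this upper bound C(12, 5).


Each vertex corresponds to some choice of n active constraints out of m, so the number of vertices is at most C(m, n) = m! / (n!(m-n)!).
m = 12, n = 5
Numerator: 12 * 11 * 10 * 9 * 8
Denominator: 5! = 120
C(12, 5) = 792


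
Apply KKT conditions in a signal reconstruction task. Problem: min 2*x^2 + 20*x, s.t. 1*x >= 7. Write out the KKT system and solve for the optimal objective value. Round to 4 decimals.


Step 1: Try lambda = 0 (constraint inactive).
x_unc = -20/(2*2) = -5.0
Check: 1*-5.0 = -5.0 < 7 -- violated!
Step 2: Constraint must be active: 1*x = 7
x* = 7/1 = 7.0
lambda = (2*2*7.0 + 20)/1 = 48.0
Step 3: Compute optimal value.
f(x*) = 2*7.0^2 + 20*7.0 = 238.0


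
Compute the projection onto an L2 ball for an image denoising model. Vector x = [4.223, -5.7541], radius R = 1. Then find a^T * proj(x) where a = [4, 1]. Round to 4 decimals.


Step 1: Compute ||x|| (intermediates to 6 decimals).
||x|| = sqrt(4.223^2 + (-5.7541)^2) = 7.137464
Step 2: Project.
Since ||x|| > R, scale = R/||x|| = 1/7.137464 = 0.140106, proj(x) = scale * x
proj(x) = [0.591668, -0.806184]
Step 3: Dot product.
a^T * proj(x) = 4*0.591668 + 1*(-0.806184) = 1.5605


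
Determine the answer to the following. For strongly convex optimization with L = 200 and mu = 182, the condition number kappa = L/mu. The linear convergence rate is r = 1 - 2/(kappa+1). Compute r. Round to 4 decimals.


Step 1: Compute the condition number.
kappa = L/mu = 200/182 = 1.0989
Step 2: Compute the convergence rate.
r = 1 - 2/(kappa + 1) = 1 - 2*mu/(L + mu) = (L - mu)/(L + mu) = 18/382 = 0.0471


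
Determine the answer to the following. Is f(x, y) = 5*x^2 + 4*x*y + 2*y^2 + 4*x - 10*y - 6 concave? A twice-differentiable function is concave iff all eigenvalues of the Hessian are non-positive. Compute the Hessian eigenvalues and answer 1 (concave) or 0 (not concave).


The Hessian of f(x,y) = 5*x^2 + 4*x*y + 2*y^2 + 4*x - 10*y - 6 is:
H = [[10, 4], [4, 4]]
Trace = 10 + 4 = 14
Determinant = 10*4 - (4)^2 = 24
Discriminant = (14)^2 - 4*24 = 100.0
Eigenvalues: lambda_1 = 2.0, lambda_2 = 12.0
The function is not concave.

0


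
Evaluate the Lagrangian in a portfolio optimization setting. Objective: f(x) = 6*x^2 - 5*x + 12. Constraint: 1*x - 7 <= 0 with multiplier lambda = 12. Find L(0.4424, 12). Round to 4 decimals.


Step 1: Evaluate f(x).
f(0.4424) = 6*0.4424^2 - 5*0.4424 + 12 = 10.9623
Step 2: Evaluate g(x).
g(0.4424) = 1*0.4424 - 7 = -6.5576
Step 3: Compute Lagrangian.
L = 10.9623 + 12*-6.5576 = -67.7289


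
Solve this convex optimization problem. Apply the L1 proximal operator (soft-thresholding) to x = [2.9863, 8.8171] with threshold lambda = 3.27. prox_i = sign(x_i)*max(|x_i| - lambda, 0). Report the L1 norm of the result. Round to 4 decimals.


Soft-thresholding with lambda = 3.27:
prox(2.9863) = sign(2.9863)*max(|2.9863| - 3.27, 0) = 0.0
prox(8.8171) = sign(8.8171)*max(|8.8171| - 3.27, 0) = 5.5471
prox(x) = [0.0, 5.5471]
||prox(x)||_1 = 0.0 + 5.5471 = 5.5471


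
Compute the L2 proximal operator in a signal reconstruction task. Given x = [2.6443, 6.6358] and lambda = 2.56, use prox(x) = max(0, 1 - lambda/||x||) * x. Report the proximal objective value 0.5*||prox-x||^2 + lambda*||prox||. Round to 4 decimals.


Step 1: Compute ||x||.
||x|| = 7.1433
Step 2: Compute scaling factor.
scale = max(0, 1 - 2.56/7.1433) = 0.6416
Step 3: prox(x) = [1.6966, 4.2577]
||prox(x)|| = 4.5833
Step 4: Proximal objective.
0.5*||prox-x||^2 = 3.2768
lambda*||prox|| = 11.7332
Total = 15.0099


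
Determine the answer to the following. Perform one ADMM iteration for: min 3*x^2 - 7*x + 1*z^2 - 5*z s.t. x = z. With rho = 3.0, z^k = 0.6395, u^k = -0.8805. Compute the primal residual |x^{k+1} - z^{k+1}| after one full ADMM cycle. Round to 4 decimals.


ADMM iteration with rho = 3.0, z^k = 0.6395, u^k = -0.8805
Step 1: x-update.
Minimize 3*x^2 - 7*x + (3.0/2)*(x - 0.6395 - 0.8805)^2
FOC: (2*3 + 3.0)*x = 7 + 3.0*(0.6395 + 0.8805)
x^{k+1} = 1.2844
Step 2: z-update.
Minimize 1*z^2 - 5*z + (3.0/2)*(1.2844 - z - 0.8805)^2
FOC: (2*1 + 3.0)*z = 5 + 3.0*(1.2844 - 0.8805)
z^{k+1} = 1.2424
Step 3: u-update.
u^{k+1} = -0.8805 + 1.2844 - 1.2424 = -0.8384
Step 4: Primal residual = |1.2844 - 1.2424| = 0.0421


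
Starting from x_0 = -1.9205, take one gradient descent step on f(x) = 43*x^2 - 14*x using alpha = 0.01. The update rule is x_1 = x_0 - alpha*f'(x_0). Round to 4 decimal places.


We compute the gradient at x_0 and apply the update.
f'(x) = 86*x - 14
f'(-1.9205) = 86*-1.9205 - 14 = -179.163
x_1 = -1.9205 - 0.01*-179.163 = -0.1289


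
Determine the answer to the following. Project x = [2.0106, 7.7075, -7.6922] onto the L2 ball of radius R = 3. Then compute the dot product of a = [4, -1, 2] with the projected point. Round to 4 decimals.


Step 1: Compute ||x|| (intermediates to 6 decimals).
||x|| = sqrt(2.0106^2 + 7.7075^2 + (-7.6922)^2) = 11.073302
Step 2: Project.
Since ||x|| > R, scale = R/||x|| = 3/11.073302 = 0.270922, proj(x) = scale * x
proj(x) = [0.544716, 2.088131, -2.083986]
Step 3: Dot product.
a^T * proj(x) = 4*0.544716 - 1*2.088131 + 2*(-2.083986) = -4.0772


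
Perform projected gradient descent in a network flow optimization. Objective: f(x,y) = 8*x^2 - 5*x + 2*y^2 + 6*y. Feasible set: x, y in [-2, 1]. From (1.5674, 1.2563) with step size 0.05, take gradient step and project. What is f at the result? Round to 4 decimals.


Step 1: Compute gradient at (1.5674, 1.2563).
grad_x = 2*8*1.5674 - 5 = 20.0784
grad_y = 2*2*1.2563 + 6 = 11.0252
Step 2: Gradient step.
x_raw = 1.5674 - 0.05*20.0784 = 0.5635
y_raw = 1.2563 - 0.05*11.0252 = 0.705
Step 3: Project onto [-2, 1].
x_proj = clip(0.5635) = 0.5635
y_proj = clip(0.705) = 0.705
Step 4: Evaluate f.
f(0.5635, 0.705) = 4.9471


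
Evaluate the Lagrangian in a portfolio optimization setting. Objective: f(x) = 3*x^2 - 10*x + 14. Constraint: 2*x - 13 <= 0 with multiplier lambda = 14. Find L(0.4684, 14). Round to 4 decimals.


Step 1: Evaluate f(x).
f(0.4684) = 3*0.4684^2 - 10*0.4684 + 14 = 9.9742
Step 2: Evaluate g(x).
g(0.4684) = 2*0.4684 - 13 = -12.0632
Step 3: Compute Lagrangian.
L = 9.9742 + 14*-12.0632 = -158.9106


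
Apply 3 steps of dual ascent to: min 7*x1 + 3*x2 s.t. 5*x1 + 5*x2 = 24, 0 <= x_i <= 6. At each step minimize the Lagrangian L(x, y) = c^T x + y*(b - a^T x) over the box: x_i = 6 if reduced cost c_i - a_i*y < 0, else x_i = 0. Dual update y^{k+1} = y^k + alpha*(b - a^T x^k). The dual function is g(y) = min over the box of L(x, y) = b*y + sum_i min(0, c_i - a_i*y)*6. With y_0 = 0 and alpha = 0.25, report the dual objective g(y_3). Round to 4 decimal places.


Dual ascent for LP: min 7*x1 + 3*x2, 5*x1 + 5*x2 = 24, 0 <= x_i <= 6
Step 1: y^k = 0.0, reduced costs: (7.0, 3.0)
  x^k = (0.0, 0.0), subgradient = b - a^T x = 24.0
  y^{k+1} = 0.0 + 0.25*24.0 = 6.0
Step 2: y^k = 6.0, reduced costs: (-23.0, -27.0)
  x^k = (6.0, 6.0), subgradient = b - a^T x = -36.0
  y^{k+1} = 6.0 + 0.25*-36.0 = -3.0
Step 3: y^k = -3.0, reduced costs: (22.0, 18.0)
  x^k = (0.0, 0.0), subgradient = b - a^T x = 24.0
  y^{k+1} = -3.0 + 0.25*24.0 = 3.0
Dual objective at y_3 = 3.0: reduced costs (-8.0, -12.0), box minimizer x = (6.0, 6.0)
g(y_3) = b*y + (c1 - a1*y)*x1 + (c2 - a2*y)*x2 = 24*3.0 + (-8.0)*6.0 + (-12.0)*6.0 = 72.0 - 48.0 - 72.0 = -48.0


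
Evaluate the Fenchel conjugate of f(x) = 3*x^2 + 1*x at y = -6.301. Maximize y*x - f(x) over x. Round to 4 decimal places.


f*(y) = sup_x {y*x - a*x^2 - b*x} = sup_x {(y-b)*x - a*x^2}
FOC: (y - b) - 2a*x = 0 => x* = (y - b)/(2a)
x* = (-6.301 - 1)/(2*3) = -1.2168
f*(-6.301) = (y-b)^2/(4a) = (-6.301 - 1)^2/(4*3)
= 53.3046/12 = 4.4421


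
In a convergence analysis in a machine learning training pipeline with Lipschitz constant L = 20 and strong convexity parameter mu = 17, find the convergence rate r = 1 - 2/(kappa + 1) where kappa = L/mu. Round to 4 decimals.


Step 1: Compute the condition number.
kappa = L/mu = 20/17 = 1.1765
Step 2: Compute the convergence rate.
r = 1 - 2/(kappa + 1) = 1 - 2*mu/(L + mu) = (L - mu)/(L + mu) = 3/37 = 0.0811
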